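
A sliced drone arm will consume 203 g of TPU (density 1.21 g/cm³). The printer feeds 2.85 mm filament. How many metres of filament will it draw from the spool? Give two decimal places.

Volume = 203 g / 1.21 g·cm⁻³ = 167.7686 cm³ = 167768.6 mm³.
A = π r² = π × 1.425² = 6.3794 mm².
L = V/A = 167768.6/6.3794 = 26298.49 mm → 26.30 m.

26.30 m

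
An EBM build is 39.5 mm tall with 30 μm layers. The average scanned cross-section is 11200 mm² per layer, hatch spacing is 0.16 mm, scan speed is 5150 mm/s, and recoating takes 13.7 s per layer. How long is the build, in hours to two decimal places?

9.98 hours

Layers = ⌈39.5/0.03⌉ = 1317.
Scan path per layer = 11200 / 0.16 = 70000 mm.
Per-layer scan time: 70000 / 5150 → 13.5922 s.
Per-layer time: 13.5922 + 13.7 → 27.2922 s.
1317 layers × 27.2922 s/layer = 35943.8274 s, i.e. 9.98 hours.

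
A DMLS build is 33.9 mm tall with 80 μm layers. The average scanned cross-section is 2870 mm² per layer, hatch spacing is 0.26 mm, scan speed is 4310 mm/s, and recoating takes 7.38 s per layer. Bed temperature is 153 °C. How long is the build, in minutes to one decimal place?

Layers = ⌈33.9/0.08⌉ = 424.
Per-layer scan distance = 2870 / 0.26 = 11038.5 mm.
Scan time per layer: 11038.5 / 4310 → 2.5611 s.
Time per layer: 2.5611 + 7.38 → 9.9411 s.
Total: 424 × 9.9411 s = 4215.0264 s → 70.3 minutes.

70.3 minutes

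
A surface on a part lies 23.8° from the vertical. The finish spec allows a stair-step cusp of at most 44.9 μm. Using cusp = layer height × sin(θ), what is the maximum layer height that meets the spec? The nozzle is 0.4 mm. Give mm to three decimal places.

sin(23.8°) = 0.4035; t_max = 0.0449/0.4035 = 0.111 mm.

0.111 mm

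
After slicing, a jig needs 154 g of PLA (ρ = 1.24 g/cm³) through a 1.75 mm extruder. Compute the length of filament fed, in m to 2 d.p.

51.63 m

Volume = 154 g / 1.24 g·cm⁻³ = 124.1935 cm³ = 124193.5 mm³.
A = π r² = π × 0.875² = 2.4053 mm².
Length = 124193.5 / 2.4053 = 51633.27 mm = 51.63 m.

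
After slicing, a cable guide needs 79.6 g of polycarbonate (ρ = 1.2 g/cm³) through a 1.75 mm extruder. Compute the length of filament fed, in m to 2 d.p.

Extruded volume: 79.6/1.2 = 66.3333 cm³ (66333.3 mm³).
Filament cross-section = π × (1.75/2)² = 2.4053 mm².
Length = 66333.3 / 2.4053 = 27577.97 mm = 27.58 m.

27.58 m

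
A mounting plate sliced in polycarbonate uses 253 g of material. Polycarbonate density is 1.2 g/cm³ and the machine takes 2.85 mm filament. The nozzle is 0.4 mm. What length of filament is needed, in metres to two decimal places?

33.05 m

Volume = 253 g / 1.2 g·cm⁻³ = 210.8333 cm³ = 210833.3 mm³.
Cross-section of 2.85 mm filament: π·(2.85/2)² = 6.3794 mm².
L = V/A = 210833.3/6.3794 = 33049.08 mm → 33.05 m.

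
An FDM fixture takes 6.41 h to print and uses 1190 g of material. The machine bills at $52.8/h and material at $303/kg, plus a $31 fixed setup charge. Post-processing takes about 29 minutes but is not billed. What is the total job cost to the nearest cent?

$730.02

Time charge = 52.8 × 6.41, so $338.448.
Material charge = 303 × 1190/1000 = $360.57.
Total = 338.448 + 360.57 + 31 = 730.018 ≈ $730.02.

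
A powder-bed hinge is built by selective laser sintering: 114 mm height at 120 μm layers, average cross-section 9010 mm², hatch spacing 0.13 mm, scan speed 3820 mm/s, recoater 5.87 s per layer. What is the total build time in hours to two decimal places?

Number of layers: 114 / 0.12 → 950 (rounded up).
Per-layer scan distance = 9010 / 0.13, so 69307.7 mm.
Scan time per layer: 69307.7 / 3820 → 18.1434 s.
Per-layer time = 18.1434 + 5.87 = 24.0134 s.
950 layers × 24.0134 s/layer = 22812.73 s, i.e. 6.34 hours.

6.34 hours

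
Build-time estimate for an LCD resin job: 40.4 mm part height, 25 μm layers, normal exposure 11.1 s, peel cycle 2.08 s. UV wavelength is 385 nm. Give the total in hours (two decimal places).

Layers = ⌈40.4/0.025⌉ = 1616.
Cycle time: 11.1 + 2.08 → 13.18 s.
Build time: 1616 × 13.18 s = 21298.88 s, i.e. 5.92 hours.

5.92 hours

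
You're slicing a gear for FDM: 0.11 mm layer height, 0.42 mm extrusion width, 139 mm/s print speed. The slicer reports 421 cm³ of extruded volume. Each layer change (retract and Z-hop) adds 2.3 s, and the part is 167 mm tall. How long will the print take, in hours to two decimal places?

Bead cross-section: 0.11 × 0.42 → 0.0462 mm².
Toolpath length = 421 cm³ / 0.0462 mm² = 421000 / 0.0462 = 9112554.1 mm.
Print-move time: 9112554.1 / 139 → 65557.9 s.
Layer count = ceil(167 / 0.11) = 1519.
Z-hop total: 1519 × 2.3 → 3493.7 s.
Altogether 65557.9 + 3493.7 = 69051.6 s, i.e. 19.18 hours.

19.18 hours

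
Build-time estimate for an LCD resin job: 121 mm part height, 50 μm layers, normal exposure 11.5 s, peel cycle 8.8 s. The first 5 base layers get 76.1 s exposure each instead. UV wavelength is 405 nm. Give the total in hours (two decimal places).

Layer count = ceil(121 / 0.05) = 2420.
Burn-in layers = 5 × (76.1 + 8.8), so 424.5 s.
Normal layers = 2415 × (11.5 + 8.8), so 49024.5 s.
Sum: 424.5 + 49024.5 = 49449 s → 13.74 hours.

13.74 hours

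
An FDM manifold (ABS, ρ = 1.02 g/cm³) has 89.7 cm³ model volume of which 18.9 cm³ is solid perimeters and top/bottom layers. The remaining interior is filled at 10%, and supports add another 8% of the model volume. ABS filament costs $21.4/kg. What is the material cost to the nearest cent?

$0.72

Interior volume: 89.7 − 18.9 → 70.8 cm³.
Deposited infill = 0.10 × 70.8, so 7.08 cm³.
Support: 0.08 × 89.7 → 7.176 cm³.
Total extruded = 18.9 + 7.08 + 7.176, so 33.156 cm³.
Mass = 33.156 × 1.02 = 33.81912 g.
Cost = 33.81912 g / 1000 × $21.4/kg = $0.72.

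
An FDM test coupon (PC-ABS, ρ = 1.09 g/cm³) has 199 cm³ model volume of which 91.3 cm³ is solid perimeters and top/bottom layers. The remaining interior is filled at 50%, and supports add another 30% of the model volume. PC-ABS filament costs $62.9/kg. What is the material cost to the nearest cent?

$14.04

Volume inside the shell = 199 − 91.3 = 107.7 cm³.
Deposited infill = 0.50 × 107.7, so 53.85 cm³.
Support: 0.30 × 199 → 59.7 cm³.
Deposited volume = 91.3 + 53.85 + 59.7, so 204.85 cm³.
Mass = 204.85 × 1.09 = 223.2865 g.
Cost = 223.2865 g / 1000 × $62.9/kg = $14.04.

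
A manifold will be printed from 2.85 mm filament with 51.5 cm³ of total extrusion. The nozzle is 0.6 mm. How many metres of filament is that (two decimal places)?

A = π r² = π × 1.425² = 6.3794 mm².
Length = 51.5 cm³ / 6.3794 mm² = 51500 / 6.3794 = 8072.86 mm = 8.07 m.

8.07 m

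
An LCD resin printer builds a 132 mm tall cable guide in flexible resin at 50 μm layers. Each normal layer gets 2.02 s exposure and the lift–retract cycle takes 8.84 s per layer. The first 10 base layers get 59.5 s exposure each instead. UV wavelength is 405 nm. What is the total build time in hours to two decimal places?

Layers = ⌈132/0.05⌉ = 2640.
Base layers = 10 × (59.5 + 8.84) = 683.4 s.
Normal layers = 2630 × (2.02 + 8.84) = 28561.8 s.
Sum: 683.4 + 28561.8 = 29245.2 s → 8.12 hours.

8.12 hours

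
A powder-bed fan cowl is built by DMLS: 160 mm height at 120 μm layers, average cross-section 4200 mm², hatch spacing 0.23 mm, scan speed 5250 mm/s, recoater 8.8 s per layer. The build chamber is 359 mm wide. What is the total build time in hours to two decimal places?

4.55 hours

Number of layers: 160 / 0.12 → 1334 (rounded up).
Hatch length per layer: 4200 / 0.23 → 18260.9 mm.
Scan time per layer: 18260.9 / 5250 → 3.4783 s.
Layer cycle = 3.4783 + 8.8, so 12.2783 s.
1334 layers × 12.2783 s/layer = 16379.2522 s, i.e. 4.55 hours.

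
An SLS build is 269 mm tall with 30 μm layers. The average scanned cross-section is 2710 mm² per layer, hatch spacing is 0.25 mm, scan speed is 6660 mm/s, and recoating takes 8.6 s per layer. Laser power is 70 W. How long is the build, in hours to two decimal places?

Layer count = ceil(269 / 0.03) = 8967.
Scan path per layer: 2710 / 0.25 → 10840 mm.
Per-layer scan time: 10840 / 6660 → 1.6276 s.
Layer cycle: 1.6276 + 8.6 → 10.2276 s.
Total: 8967 × 10.2276 s = 91710.8892 s → 25.48 hours.

25.48 hours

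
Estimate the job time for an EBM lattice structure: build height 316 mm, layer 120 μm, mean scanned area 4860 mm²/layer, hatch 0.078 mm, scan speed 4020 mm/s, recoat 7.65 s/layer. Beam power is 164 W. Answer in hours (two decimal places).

Number of layers: 316 / 0.12 → 2634 (rounded up).
Scan path per layer = 4860 / 0.078 = 62307.7 mm.
Beam time per layer = 62307.7 / 4020, so 15.4994 s.
Per-layer time = 15.4994 + 7.65 = 23.1494 s.
2634 layers × 23.1494 s/layer = 60975.5196 s, i.e. 16.94 hours.

16.94 hours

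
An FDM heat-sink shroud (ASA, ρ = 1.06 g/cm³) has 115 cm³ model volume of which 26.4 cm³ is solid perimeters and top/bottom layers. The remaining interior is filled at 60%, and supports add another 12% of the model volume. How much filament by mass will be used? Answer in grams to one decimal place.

Infill region = 115 − 26.4 = 88.6 cm³.
Deposited infill = 0.60 × 88.6, so 53.16 cm³.
Support = 0.12 × 115 = 13.8 cm³.
Total printed volume = 26.4 + 53.16 + 13.8, so 93.36 cm³.
Mass = 93.36 × 1.06, so 98.9616 g.

99.0 g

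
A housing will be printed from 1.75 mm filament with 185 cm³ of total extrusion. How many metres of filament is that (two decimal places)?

A = π r² = π × 0.875² = 2.4053 mm².
Length = 185 cm³ / 2.4053 mm² = 185000 / 2.4053 = 76913.48 mm = 76.91 m.

76.91 m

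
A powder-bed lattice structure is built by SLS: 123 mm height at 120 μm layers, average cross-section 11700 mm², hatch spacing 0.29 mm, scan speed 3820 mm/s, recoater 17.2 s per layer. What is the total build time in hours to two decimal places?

Layers = ⌈123/0.12⌉ = 1025.
Hatch length per layer = 11700 / 0.29 = 40344.8 mm.
Scan time per layer = 40344.8 / 3820, so 10.5615 s.
Layer cycle: 10.5615 + 17.2 → 27.7615 s.
Total: 1025 × 27.7615 s = 28455.5375 s → 7.90 hours.

7.90 hours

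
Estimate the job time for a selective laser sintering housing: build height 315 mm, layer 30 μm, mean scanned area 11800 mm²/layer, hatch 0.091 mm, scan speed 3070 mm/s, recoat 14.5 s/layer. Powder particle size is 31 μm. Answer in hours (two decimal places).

Layers = ⌈315/0.03⌉ = 10500.
Scan path per layer: 11800 / 0.091 → 129670.3 mm.
Laser time per layer: 129670.3 / 3070 → 42.2379 s.
Time per layer = 42.2379 + 14.5 = 56.7379 s.
Total: 10500 × 56.7379 s = 595747.95 s → 165.49 hours.

165.49 hours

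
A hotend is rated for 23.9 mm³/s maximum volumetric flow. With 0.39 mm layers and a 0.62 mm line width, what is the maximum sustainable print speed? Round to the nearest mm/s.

A = 0.39 × 0.62 = 0.2418 mm².
Max speed = 23.9 / 0.2418 = 98.84 ≈ 99 mm/s.

99 mm/s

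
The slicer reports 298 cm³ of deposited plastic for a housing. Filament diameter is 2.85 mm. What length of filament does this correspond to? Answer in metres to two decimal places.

46.71 m

Filament cross-section = π × (2.85/2)² = 6.3794 mm².
L = 298000 mm³ / 6.3794 mm² = 46712.86 mm, i.e. 46.71 m.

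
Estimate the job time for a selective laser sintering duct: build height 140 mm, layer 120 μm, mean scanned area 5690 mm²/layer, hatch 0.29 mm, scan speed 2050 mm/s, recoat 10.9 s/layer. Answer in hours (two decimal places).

Layer count = ceil(140 / 0.12) = 1167.
Scan path per layer: 5690 / 0.29 → 19620.7 mm.
Laser time per layer: 19620.7 / 2050 → 9.5711 s.
Per-layer time = 9.5711 + 10.9, so 20.4711 s.
Total: 1167 × 20.4711 s = 23889.7737 s → 6.64 hours.

6.64 hours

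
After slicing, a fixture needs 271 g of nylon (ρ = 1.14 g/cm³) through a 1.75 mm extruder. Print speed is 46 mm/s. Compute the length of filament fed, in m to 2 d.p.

Volume = 271 g / 1.14 g·cm⁻³ = 237.7193 cm³ = 237719.3 mm³.
Filament cross-section = π × (1.75/2)² = 2.4053 mm².
L = V/A = 237719.3/2.4053 = 98831.46 mm → 98.83 m.

98.83 m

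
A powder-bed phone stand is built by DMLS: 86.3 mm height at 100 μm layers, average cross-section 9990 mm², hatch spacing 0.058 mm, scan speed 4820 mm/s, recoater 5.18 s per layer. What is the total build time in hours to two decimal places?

9.81 hours

Layers = ⌈86.3/0.1⌉ = 863.
Scan path per layer = 9990 / 0.058 = 172241.4 mm.
Per-layer scan time: 172241.4 / 4820 → 35.7347 s.
Layer cycle = 35.7347 + 5.18 = 40.9147 s.
Build time = 863 × 40.9147 = 35309.3861 s = 9.81 hours.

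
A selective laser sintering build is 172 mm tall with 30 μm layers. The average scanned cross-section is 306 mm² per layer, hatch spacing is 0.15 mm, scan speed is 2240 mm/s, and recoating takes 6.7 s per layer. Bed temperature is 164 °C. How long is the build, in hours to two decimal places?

12.12 hours

Number of layers: 172 / 0.03 → 5734 (rounded up).
Hatch length per layer = 306 / 0.15 = 2040 mm.
Laser time per layer: 2040 / 2240 → 0.9107 s.
Time per layer: 0.9107 + 6.7 → 7.6107 s.
Total: 5734 × 7.6107 s = 43639.7538 s → 12.12 hours.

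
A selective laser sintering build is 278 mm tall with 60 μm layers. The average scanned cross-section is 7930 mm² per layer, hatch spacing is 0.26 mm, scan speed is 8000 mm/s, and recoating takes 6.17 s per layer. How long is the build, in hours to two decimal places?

Layers = ⌈278/0.06⌉ = 4634.
Scan path per layer = 7930 / 0.26 = 30500 mm.
Per-layer scan time = 30500 / 8000 = 3.8125 s.
Time per layer = 3.8125 + 6.17 = 9.9825 s.
4634 layers × 9.9825 s/layer = 46258.905 s, i.e. 12.85 hours.

12.85 hours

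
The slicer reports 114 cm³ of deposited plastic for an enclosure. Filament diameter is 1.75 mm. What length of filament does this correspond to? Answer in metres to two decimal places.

47.40 m

Filament cross-section = π × (1.75/2)² = 2.4053 mm².
L = 114000 mm³ / 2.4053 mm² = 47395.34 mm, i.e. 47.40 m.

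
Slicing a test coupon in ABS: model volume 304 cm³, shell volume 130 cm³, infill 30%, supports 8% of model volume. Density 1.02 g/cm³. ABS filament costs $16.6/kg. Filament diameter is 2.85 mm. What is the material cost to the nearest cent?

$3.50

Volume inside the shell = 304 − 130, so 174 cm³.
Deposited infill = 0.30 × 174, so 52.2 cm³.
Support = 0.08 × 304, so 24.32 cm³.
Total printed volume: 130 + 52.2 + 24.32 → 206.52 cm³.
Mass = 206.52 × 1.02 = 210.6504 g.
Cost = 210.6504 g / 1000 × $16.6/kg = $3.50.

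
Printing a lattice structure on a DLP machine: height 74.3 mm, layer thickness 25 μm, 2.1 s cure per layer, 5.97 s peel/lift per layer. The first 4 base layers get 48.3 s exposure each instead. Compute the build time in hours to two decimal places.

Layer count = ceil(74.3 / 0.025) = 2972.
Burn-in layers = 4 × (48.3 + 5.97) = 217.08 s.
Remaining layers = 2968 × (2.1 + 5.97) = 23951.76 s.
Sum: 217.08 + 23951.76 = 24168.84 s → 6.71 hours.

6.71 hours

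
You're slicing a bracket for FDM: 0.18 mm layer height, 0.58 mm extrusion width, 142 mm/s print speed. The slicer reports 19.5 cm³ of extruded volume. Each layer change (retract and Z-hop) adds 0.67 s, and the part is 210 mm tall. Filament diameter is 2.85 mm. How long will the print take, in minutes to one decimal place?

35.0 minutes

Line area: 0.18 × 0.58 → 0.1044 mm².
Toolpath length = 19.5 cm³ / 0.1044 mm² = 19500 / 0.1044 = 186781.6 mm.
Time extruding: 186781.6 / 142 → 1315.4 s.
Layers = ⌈210/0.18⌉ = 1167.
Z-hop total = 1167 × 0.67, so 781.89 s.
Altogether 1315.4 + 781.89 = 2097.29 s, i.e. 35.0 minutes.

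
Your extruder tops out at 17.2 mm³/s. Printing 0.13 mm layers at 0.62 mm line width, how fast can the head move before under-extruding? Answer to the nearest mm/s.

213 mm/s

Bead cross-section = 0.13 × 0.62 = 0.0806 mm².
v_max = Q/A = 17.2/0.0806 = 213.40 mm/s → 213 mm/s.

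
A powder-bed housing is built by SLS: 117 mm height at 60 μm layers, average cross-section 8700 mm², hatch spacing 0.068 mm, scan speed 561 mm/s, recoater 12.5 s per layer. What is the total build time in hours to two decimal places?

130.30 hours

Number of layers: 117 / 0.06 → 1950 (rounded up).
Per-layer scan distance = 8700 / 0.068, so 127941.2 mm.
Laser time per layer: 127941.2 / 561 → 228.0592 s.
Time per layer: 228.0592 + 12.5 → 240.5592 s.
1950 layers × 240.5592 s/layer = 469090.44 s, i.e. 130.30 hours.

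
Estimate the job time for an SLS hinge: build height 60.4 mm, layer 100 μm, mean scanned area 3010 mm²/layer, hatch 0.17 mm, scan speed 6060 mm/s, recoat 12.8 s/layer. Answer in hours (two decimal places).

2.64 hours

Number of layers: 60.4 / 0.1 → 604 (rounded up).
Hatch length per layer: 3010 / 0.17 → 17705.9 mm.
Laser time per layer = 17705.9 / 6060 = 2.9218 s.
Layer cycle = 2.9218 + 12.8 = 15.7218 s.
604 layers × 15.7218 s/layer = 9495.9672 s, i.e. 2.64 hours.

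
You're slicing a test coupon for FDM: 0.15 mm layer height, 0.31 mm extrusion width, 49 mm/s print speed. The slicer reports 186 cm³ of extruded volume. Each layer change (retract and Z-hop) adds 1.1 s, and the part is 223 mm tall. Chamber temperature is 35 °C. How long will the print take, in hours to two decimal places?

23.13 hours

Extrusion cross-section: 0.15 × 0.31 → 0.0465 mm².
Total extruded path = 186000/0.0465 = 4000000 mm.
Print-move time = 4000000 / 49 = 81632.7 s.
Layer count = ceil(223 / 0.15) = 1487.
Layer-change overhead = 1487 × 1.1 = 1635.7 s.
Total = 81632.7 + 1635.7 = 83268.4 s = 23.13 hours.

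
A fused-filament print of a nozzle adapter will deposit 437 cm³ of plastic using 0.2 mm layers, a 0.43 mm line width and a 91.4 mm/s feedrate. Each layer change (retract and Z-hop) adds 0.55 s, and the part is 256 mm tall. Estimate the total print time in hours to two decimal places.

15.64 hours

Extrusion cross-section = 0.2 × 0.43, so 0.086 mm².
Toolpath length = 437 cm³ / 0.086 mm² = 437000 / 0.086 = 5081395.3 mm.
Time extruding = 5081395.3 / 91.4, so 55595.1 s.
Number of layers: 256 / 0.2 → 1280 (rounded up).
Layer-change overhead: 1280 × 0.55 → 704 s.
Altogether 55595.1 + 704 = 56299.1 s, i.e. 15.64 hours.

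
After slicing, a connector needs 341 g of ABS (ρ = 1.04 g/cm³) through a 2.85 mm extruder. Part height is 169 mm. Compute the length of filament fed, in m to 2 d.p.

51.40 m

Volume = 341 g / 1.04 g·cm⁻³ = 327.8846 cm³ = 327884.6 mm³.
A = π r² = π × 1.425² = 6.3794 mm².
Length = 327884.6 / 6.3794 = 51397.4 mm = 51.40 m.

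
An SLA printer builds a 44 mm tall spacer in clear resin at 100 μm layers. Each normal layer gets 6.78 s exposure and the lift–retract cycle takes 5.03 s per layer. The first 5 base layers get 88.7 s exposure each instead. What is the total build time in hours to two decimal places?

1.56 hours

Layer count = ceil(44 / 0.1) = 440.
Burn-in layers: 5 × (88.7 + 5.03) → 468.65 s.
Normal layers = 435 × (6.78 + 5.03) = 5137.35 s.
Sum: 468.65 + 5137.35 = 5606 s → 1.56 hours.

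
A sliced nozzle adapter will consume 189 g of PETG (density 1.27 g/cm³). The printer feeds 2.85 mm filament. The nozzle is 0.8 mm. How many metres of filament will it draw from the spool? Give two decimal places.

Volume = 189 g / 1.27 g·cm⁻³ = 148.8189 cm³ = 148818.9 mm³.
Filament cross-section = π × (2.85/2)² = 6.3794 mm².
Length = 148818.9 / 6.3794 = 23328.04 mm = 23.33 m.

23.33 m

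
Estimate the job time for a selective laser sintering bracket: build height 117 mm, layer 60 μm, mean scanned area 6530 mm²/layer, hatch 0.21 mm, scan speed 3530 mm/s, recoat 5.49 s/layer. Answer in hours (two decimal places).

7.75 hours

Number of layers: 117 / 0.06 → 1950 (rounded up).
Scan path per layer = 6530 / 0.21 = 31095.2 mm.
Laser time per layer: 31095.2 / 3530 → 8.8088 s.
Per-layer time: 8.8088 + 5.49 → 14.2988 s.
1950 layers × 14.2988 s/layer = 27882.66 s, i.e. 7.75 hours.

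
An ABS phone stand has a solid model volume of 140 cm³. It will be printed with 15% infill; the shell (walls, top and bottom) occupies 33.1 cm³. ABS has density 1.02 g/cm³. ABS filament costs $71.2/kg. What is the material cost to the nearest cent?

Infill region = 140 − 33.1, so 106.9 cm³.
Deposited infill: 0.15 × 106.9 → 16.035 cm³.
Total printed volume = 33.1 + 16.035 = 49.135 cm³.
Mass: 49.135 × 1.02 → 50.1177 g.
Cost = 50.1177 g / 1000 × $71.2/kg = $3.57.

$3.57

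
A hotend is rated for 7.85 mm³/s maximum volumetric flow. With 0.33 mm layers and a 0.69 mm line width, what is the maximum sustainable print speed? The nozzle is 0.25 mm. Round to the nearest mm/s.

34 mm/s

A = 0.33 × 0.69 = 0.2277 mm².
v_max = Q/A = 7.85/0.2277 = 34.48 mm/s → 34 mm/s.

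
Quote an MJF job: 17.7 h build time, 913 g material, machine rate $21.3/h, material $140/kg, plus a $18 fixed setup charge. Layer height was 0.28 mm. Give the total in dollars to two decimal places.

Machine cost = 21.3 × 17.7 = $377.01.
Material charge: 140 × 913/1000 → $127.82.
Total = 377.01 + 127.82 + 18 = $522.83.

$522.83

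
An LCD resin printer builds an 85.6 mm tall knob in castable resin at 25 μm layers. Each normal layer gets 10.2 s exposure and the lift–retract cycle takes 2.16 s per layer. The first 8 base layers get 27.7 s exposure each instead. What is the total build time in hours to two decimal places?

Layer count = ceil(85.6 / 0.025) = 3424.
Bottom layers = 8 × (27.7 + 2.16), so 238.88 s.
Remaining layers = 3416 × (10.2 + 2.16), so 42221.76 s.
Total = 238.88 + 42221.76 = 42460.64 s = 11.79 hours.

11.79 hours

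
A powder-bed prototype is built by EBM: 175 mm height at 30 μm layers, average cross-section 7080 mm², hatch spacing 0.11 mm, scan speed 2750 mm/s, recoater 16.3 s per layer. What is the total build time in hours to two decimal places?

64.34 hours

Number of layers: 175 / 0.03 → 5834 (rounded up).
Hatch length per layer: 7080 / 0.11 → 64363.6 mm.
Scan time per layer: 64363.6 / 2750 → 23.4049 s.
Per-layer time = 23.4049 + 16.3 = 39.7049 s.
Total: 5834 × 39.7049 s = 231638.3866 s → 64.34 hours.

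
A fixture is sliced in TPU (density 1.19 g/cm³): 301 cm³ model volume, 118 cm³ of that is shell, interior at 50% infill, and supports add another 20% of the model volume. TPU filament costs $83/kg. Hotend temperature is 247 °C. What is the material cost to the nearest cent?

Interior volume = 301 − 118 = 183 cm³.
Infill deposited = 0.50 × 183 = 91.5 cm³.
Support = 0.20 × 301 = 60.2 cm³.
Total printed volume: 118 + 91.5 + 60.2 → 269.7 cm³.
Mass: 269.7 × 1.19 → 320.943 g.
At $83/kg: 320.943/1000 × 83 = $26.64.

$26.64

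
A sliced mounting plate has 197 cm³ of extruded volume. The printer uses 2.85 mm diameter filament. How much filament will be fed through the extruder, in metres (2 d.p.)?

Cross-section of 2.85 mm filament: π·(2.85/2)² = 6.3794 mm².
Length = 197 cm³ / 6.3794 mm² = 197000 / 6.3794 = 30880.65 mm = 30.88 m.

30.88 m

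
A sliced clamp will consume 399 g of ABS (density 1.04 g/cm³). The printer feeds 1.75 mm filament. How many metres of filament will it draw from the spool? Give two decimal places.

Volume = 399 g / 1.04 g·cm⁻³ = 383.6538 cm³ = 383653.8 mm³.
A = π r² = π × 0.875² = 2.4053 mm².
L = V/A = 383653.8/2.4053 = 159503.51 mm → 159.50 m.

159.50 m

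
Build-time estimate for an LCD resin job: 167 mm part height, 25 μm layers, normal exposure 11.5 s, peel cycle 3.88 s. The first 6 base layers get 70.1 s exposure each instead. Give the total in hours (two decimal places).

28.64 hours

Layers = ⌈167/0.025⌉ = 6680.
Burn-in layers: 6 × (70.1 + 3.88) → 443.88 s.
Normal layers: 6674 × (11.5 + 3.88) → 102646.12 s.
Sum: 443.88 + 102646.12 = 103090 s → 28.64 hours.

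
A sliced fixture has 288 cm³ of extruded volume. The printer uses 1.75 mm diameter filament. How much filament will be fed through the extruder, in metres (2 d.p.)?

119.74 m

A = π r² = π × 0.875² = 2.4053 mm².
L = 288000 mm³ / 2.4053 mm² = 119735.58 mm, i.e. 119.74 m.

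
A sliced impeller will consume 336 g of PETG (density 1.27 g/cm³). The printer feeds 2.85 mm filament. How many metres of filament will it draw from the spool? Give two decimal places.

Extruded volume: 336/1.27 = 264.5669 cm³ (264566.9 mm³).
Filament cross-section = π × (2.85/2)² = 6.3794 mm².
Length = 264566.9 / 6.3794 = 41472.07 mm = 41.47 m.

41.47 m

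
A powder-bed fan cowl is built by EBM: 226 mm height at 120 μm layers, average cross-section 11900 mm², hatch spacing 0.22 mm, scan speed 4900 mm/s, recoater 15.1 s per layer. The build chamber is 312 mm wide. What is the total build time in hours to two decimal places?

Layer count = ceil(226 / 0.12) = 1884.
Per-layer scan distance = 11900 / 0.22 = 54090.9 mm.
Beam time per layer = 54090.9 / 4900, so 11.039 s.
Per-layer time = 11.039 + 15.1 = 26.139 s.
1884 layers × 26.139 s/layer = 49245.876 s, i.e. 13.68 hours.

13.68 hours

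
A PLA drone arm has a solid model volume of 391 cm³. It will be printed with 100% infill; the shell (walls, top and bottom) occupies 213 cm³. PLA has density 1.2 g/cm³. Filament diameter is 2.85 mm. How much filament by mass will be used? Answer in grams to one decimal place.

Interior volume = 391 − 213, so 178 cm³.
Infill deposited: 1.00 × 178 → 178 cm³.
Total printed volume = 213 + 178, so 391 cm³.
Mass: 391 × 1.2 → 469.2 g.

469.2 g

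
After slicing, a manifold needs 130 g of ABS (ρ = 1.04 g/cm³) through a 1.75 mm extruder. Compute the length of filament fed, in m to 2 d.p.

Volume = 130 g / 1.04 g·cm⁻³ = 125 cm³ = 125000 mm³.
A = π r² = π × 0.875² = 2.4053 mm².
L = V/A = 125000/2.4053 = 51968.57 mm → 51.97 m.

51.97 m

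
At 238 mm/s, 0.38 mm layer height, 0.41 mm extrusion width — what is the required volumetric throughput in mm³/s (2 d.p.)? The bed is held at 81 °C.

37.08

A: 0.38 × 0.41 → 0.1558 mm².
Volumetric flow = 238 × 0.1558 = 37.08 mm³/s.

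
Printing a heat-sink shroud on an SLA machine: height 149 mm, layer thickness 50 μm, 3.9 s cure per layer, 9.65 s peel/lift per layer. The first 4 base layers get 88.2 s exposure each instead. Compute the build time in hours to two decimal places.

11.31 hours

Number of layers: 149 / 0.05 → 2980 (rounded up).
Bottom layers: 4 × (88.2 + 9.65) → 391.4 s.
Regular layers = 2976 × (3.9 + 9.65), so 40324.8 s.
Sum: 391.4 + 40324.8 = 40716.2 s → 11.31 hours.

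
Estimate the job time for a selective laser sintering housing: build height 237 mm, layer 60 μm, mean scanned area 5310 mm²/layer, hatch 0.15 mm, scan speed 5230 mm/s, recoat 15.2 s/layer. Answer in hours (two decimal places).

Number of layers: 237 / 0.06 → 3950 (rounded up).
Scan path per layer: 5310 / 0.15 → 35400 mm.
Laser time per layer: 35400 / 5230 → 6.7686 s.
Per-layer time = 6.7686 + 15.2 = 21.9686 s.
3950 layers × 21.9686 s/layer = 86775.97 s, i.e. 24.10 hours.

24.10 hours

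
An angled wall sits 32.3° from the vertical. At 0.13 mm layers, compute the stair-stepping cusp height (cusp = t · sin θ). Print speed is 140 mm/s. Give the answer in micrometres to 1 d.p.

69.5 μm

Cusp = layer height × sin(32.3°) = 0.13 × 0.5344 = 0.069472 mm = 69.5 μm.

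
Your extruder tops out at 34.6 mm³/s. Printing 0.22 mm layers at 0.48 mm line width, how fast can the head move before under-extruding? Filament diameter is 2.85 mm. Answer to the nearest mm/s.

328 mm/s

A: 0.22 × 0.48 → 0.1056 mm².
Max speed = 34.6 / 0.1056 = 327.65 ≈ 328 mm/s.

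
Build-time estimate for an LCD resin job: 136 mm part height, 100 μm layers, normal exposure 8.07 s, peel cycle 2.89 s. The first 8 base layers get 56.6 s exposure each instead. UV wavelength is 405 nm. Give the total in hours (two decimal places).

Number of layers: 136 / 0.1 → 1360 (rounded up).
Burn-in layers = 8 × (56.6 + 2.89) = 475.92 s.
Remaining layers = 1352 × (8.07 + 2.89) = 14817.92 s.
Sum: 475.92 + 14817.92 = 15293.84 s → 4.25 hours.

4.25 hours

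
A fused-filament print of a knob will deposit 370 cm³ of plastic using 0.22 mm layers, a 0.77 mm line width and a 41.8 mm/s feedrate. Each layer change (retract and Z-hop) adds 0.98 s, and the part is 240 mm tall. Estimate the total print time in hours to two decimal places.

14.81 hours

Line area: 0.22 × 0.77 → 0.1694 mm².
Toolpath length = 370 cm³ / 0.1694 mm² = 370000 / 0.1694 = 2184179.5 mm.
Extrusion time = 2184179.5 / 41.8 = 52253.1 s.
Number of layers: 240 / 0.22 → 1091 (rounded up).
Non-print overhead = 1091 × 0.98 = 1069.18 s.
Total = 52253.1 + 1069.18 = 53322.28 s = 14.81 hours.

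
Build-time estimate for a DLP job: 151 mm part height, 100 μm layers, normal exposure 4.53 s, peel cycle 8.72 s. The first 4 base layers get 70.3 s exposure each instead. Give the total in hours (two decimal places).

Layer count = ceil(151 / 0.1) = 1510.
Burn-in layers = 4 × (70.3 + 8.72) = 316.08 s.
Normal layers = 1506 × (4.53 + 8.72) = 19954.5 s.
Total = 316.08 + 19954.5 = 20270.58 s = 5.63 hours.

5.63 hours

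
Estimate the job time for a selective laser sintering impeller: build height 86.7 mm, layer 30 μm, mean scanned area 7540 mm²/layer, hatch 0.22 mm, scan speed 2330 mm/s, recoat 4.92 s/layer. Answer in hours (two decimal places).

15.76 hours

Number of layers: 86.7 / 0.03 → 2890 (rounded up).
Per-layer scan distance: 7540 / 0.22 → 34272.7 mm.
Scan time per layer = 34272.7 / 2330, so 14.7093 s.
Time per layer: 14.7093 + 4.92 → 19.6293 s.
Total: 2890 × 19.6293 s = 56728.677 s → 15.76 hours.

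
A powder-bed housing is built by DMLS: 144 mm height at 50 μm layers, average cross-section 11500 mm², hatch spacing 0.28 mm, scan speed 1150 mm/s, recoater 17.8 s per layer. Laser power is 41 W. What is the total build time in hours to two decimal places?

42.81 hours

Number of layers: 144 / 0.05 → 2880 (rounded up).
Per-layer scan distance: 11500 / 0.28 → 41071.4 mm.
Laser time per layer: 41071.4 / 1150 → 35.7143 s.
Time per layer: 35.7143 + 17.8 → 53.5143 s.
Total: 2880 × 53.5143 s = 154121.184 s → 42.81 hours.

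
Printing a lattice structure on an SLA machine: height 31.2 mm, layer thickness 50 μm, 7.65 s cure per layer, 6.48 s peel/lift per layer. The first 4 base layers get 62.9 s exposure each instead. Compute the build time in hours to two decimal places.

Layers = ⌈31.2/0.05⌉ = 624.
Bottom layers = 4 × (62.9 + 6.48), so 277.52 s.
Remaining layers = 620 × (7.65 + 6.48), so 8760.6 s.
Sum: 277.52 + 8760.6 = 9038.12 s → 2.51 hours.

2.51 hours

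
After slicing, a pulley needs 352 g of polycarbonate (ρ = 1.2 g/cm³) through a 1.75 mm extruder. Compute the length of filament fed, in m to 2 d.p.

121.95 m

Volume = 352 g / 1.2 g·cm⁻³ = 293.3333 cm³ = 293333.3 mm³.
Cross-section of 1.75 mm filament: π·(1.75/2)² = 2.4053 mm².
L = V/A = 293333.3/2.4053 = 121952.9 mm → 121.95 m.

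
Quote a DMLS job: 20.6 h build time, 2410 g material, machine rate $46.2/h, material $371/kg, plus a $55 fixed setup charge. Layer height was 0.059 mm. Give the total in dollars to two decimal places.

$1900.83

Machine-time cost = 46.2 × 20.6, so $951.72.
Material cost: 371 × 2410/1000 → $894.11.
Adding setup: 951.72 + 894.11 + 55 → $1900.83.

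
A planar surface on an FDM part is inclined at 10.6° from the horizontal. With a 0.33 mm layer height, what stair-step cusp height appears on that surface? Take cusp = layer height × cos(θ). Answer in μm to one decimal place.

324.4 μm

h_c = t·cos θ = 0.33 × 0.9829 = 0.324357 mm (324.4 μm).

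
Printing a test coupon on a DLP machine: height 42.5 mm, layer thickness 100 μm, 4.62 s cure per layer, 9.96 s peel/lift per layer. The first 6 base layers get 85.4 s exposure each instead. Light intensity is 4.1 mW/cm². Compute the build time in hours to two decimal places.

1.86 hours

Number of layers: 42.5 / 0.1 → 425 (rounded up).
Bottom layers = 6 × (85.4 + 9.96) = 572.16 s.
Regular layers: 419 × (4.62 + 9.96) → 6109.02 s.
Total = 572.16 + 6109.02 = 6681.18 s = 1.86 hours.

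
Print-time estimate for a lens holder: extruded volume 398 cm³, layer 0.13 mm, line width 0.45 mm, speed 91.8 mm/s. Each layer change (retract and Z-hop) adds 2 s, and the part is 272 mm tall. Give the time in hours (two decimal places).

21.75 hours

Bead cross-section = 0.13 × 0.45, so 0.0585 mm².
Path length: 398000 mm³ / 0.0585 mm² → 6803418.8 mm.
Extrusion time = 6803418.8 / 91.8 = 74111.3 s.
Layer count = ceil(272 / 0.13) = 2093.
Z-hop total: 2093 × 2 → 4186 s.
Altogether 74111.3 + 4186 = 78297.3 s, i.e. 21.75 hours.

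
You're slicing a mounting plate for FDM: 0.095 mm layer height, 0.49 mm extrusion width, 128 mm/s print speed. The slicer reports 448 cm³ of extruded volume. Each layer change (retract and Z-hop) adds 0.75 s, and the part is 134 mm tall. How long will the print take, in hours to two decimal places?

21.18 hours

Bead cross-section = 0.095 × 0.49 = 0.04655 mm².
Path length: 448000 mm³ / 0.04655 mm² → 9624060.2 mm.
Print-move time = 9624060.2 / 128, so 75188 s.
Layers = ⌈134/0.095⌉ = 1411.
Layer-change overhead: 1411 × 0.75 → 1058.25 s.
Altogether 75188 + 1058.25 = 76246.25 s, i.e. 21.18 hours.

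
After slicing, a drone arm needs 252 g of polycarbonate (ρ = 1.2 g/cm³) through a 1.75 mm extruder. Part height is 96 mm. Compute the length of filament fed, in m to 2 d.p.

87.31 m

Extruded volume: 252/1.2 = 210 cm³ (210000 mm³).
Filament cross-section = π × (1.75/2)² = 2.4053 mm².
L = V/A = 210000/2.4053 = 87307.2 mm → 87.31 m.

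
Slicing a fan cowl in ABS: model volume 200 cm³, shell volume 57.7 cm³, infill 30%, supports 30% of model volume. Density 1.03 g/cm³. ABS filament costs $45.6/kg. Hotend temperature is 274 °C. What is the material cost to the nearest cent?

$7.53

Volume inside the shell = 200 − 57.7, so 142.3 cm³.
Infill volume = 0.30 × 142.3 = 42.69 cm³.
Support = 0.30 × 200 = 60 cm³.
Total printed volume = 57.7 + 42.69 + 60, so 160.39 cm³.
Mass: 160.39 × 1.03 → 165.2017 g.
At $45.6/kg: 165.2017/1000 × 45.6 = $7.53.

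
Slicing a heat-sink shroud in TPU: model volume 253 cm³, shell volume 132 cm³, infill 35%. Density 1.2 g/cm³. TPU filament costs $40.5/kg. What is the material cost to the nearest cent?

$8.47

Interior volume: 253 − 132 → 121 cm³.
Deposited infill = 0.35 × 121, so 42.35 cm³.
Total extruded = 132 + 42.35 = 174.35 cm³.
Mass = 174.35 × 1.2 = 209.22 g.
At $40.5/kg: 209.22/1000 × 40.5 = $8.47.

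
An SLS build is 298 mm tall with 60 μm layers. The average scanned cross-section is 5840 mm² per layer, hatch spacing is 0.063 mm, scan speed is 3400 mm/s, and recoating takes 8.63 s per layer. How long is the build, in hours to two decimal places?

Number of layers: 298 / 0.06 → 4967 (rounded up).
Per-layer scan distance = 5840 / 0.063 = 92698.4 mm.
Scan time per layer = 92698.4 / 3400 = 27.2642 s.
Time per layer = 27.2642 + 8.63 = 35.8942 s.
4967 layers × 35.8942 s/layer = 178286.4914 s, i.e. 49.52 hours.

49.52 hours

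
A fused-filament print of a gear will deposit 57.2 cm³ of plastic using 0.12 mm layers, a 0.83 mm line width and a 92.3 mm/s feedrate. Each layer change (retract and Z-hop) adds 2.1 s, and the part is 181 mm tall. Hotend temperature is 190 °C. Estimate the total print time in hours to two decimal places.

Line area = 0.12 × 0.83 = 0.0996 mm².
Path length: 57200 mm³ / 0.0996 mm² → 574297.2 mm.
Time extruding = 574297.2 / 92.3, so 6222.1 s.
Layers = ⌈181/0.12⌉ = 1509.
Non-print overhead = 1509 × 2.1 = 3168.9 s.
Total = 6222.1 + 3168.9 = 9391 s = 2.61 hours.

2.61 hours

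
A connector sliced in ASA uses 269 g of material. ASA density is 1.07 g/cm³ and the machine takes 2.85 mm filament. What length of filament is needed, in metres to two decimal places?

Volume = 269 g / 1.07 g·cm⁻³ = 251.4019 cm³ = 251401.9 mm³.
Filament cross-section = π × (2.85/2)² = 6.3794 mm².
Length = 251401.9 / 6.3794 = 39408.39 mm = 39.41 m.

39.41 m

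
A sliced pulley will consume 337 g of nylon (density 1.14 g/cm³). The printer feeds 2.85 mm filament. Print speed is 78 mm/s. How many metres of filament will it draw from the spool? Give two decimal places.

46.34 m

Volume = 337 g / 1.14 g·cm⁻³ = 295.614 cm³ = 295614 mm³.
Cross-section of 2.85 mm filament: π·(2.85/2)² = 6.3794 mm².
L = V/A = 295614/6.3794 = 46338.84 mm → 46.34 m.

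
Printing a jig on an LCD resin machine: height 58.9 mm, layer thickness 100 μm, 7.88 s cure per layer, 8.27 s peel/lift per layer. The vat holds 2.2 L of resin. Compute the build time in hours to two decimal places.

2.64 hours

Layers = ⌈58.9/0.1⌉ = 589.
Each layer takes = 7.88 + 8.27, so 16.15 s.
Total = 589 × 16.15 = 9512.35 s = 2.64 hours.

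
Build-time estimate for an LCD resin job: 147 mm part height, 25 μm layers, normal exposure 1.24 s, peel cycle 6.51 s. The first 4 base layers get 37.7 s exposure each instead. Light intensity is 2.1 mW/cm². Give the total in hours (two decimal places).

12.70 hours

Layer count = ceil(147 / 0.025) = 5880.
Base layers: 4 × (37.7 + 6.51) → 176.84 s.
Normal layers: 5876 × (1.24 + 6.51) → 45539 s.
Sum: 176.84 + 45539 = 45715.84 s → 12.70 hours.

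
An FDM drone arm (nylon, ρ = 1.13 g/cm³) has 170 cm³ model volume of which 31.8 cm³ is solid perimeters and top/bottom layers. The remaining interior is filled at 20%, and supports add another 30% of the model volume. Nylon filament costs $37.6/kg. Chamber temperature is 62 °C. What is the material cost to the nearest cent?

$4.69

Interior volume = 170 − 31.8, so 138.2 cm³.
Deposited infill = 0.20 × 138.2, so 27.64 cm³.
Support = 0.30 × 170 = 51 cm³.
Total printed volume = 31.8 + 27.64 + 51 = 110.44 cm³.
Mass = 110.44 × 1.13 = 124.7972 g.
At $37.6/kg: 124.7972/1000 × 37.6 = $4.69.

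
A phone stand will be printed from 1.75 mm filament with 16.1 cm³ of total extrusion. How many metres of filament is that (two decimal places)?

6.69 m

Cross-section of 1.75 mm filament: π·(1.75/2)² = 2.4053 mm².
L = 16100 mm³ / 2.4053 mm² = 6693.55 mm, i.e. 6.69 m.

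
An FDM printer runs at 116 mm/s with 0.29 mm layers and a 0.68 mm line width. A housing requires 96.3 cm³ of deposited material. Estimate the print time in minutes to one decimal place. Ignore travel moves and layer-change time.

70.2 minutes

Extrusion cross-section: 0.29 × 0.68 → 0.1972 mm².
Path length: 96300 mm³ / 0.1972 mm² → 488336.7 mm.
Print-move time: 488336.7 / 116 → 4209.8 s.
That's 4209.8 s → 70.2 minutes.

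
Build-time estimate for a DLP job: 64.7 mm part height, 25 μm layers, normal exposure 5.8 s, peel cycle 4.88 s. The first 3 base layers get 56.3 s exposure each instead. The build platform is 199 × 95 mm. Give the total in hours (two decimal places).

Number of layers: 64.7 / 0.025 → 2588 (rounded up).
Base layers: 3 × (56.3 + 4.88) → 183.54 s.
Regular layers = 2585 × (5.8 + 4.88), so 27607.8 s.
Sum: 183.54 + 27607.8 = 27791.34 s → 7.72 hours.

7.72 hours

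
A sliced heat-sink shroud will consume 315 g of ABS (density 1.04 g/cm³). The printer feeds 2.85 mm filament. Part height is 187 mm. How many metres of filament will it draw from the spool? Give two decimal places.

Extruded volume: 315/1.04 = 302.8846 cm³ (302884.6 mm³).
Cross-section of 2.85 mm filament: π·(2.85/2)² = 6.3794 mm².
Length = 302884.6 / 6.3794 = 47478.54 mm = 47.48 m.

47.48 m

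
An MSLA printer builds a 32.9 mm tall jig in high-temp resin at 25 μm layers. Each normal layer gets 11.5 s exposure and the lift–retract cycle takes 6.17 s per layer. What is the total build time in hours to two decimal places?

6.46 hours

Layers = ⌈32.9/0.025⌉ = 1316.
Per-layer time = 11.5 + 6.17, so 17.67 s.
Total = 1316 × 17.67 = 23253.72 s = 6.46 hours.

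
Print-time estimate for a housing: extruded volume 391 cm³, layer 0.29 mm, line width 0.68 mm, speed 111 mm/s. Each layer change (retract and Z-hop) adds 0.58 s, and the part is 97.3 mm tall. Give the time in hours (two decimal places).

Bead cross-section = 0.29 × 0.68 = 0.1972 mm².
Total extruded path = 391000/0.1972 = 1982758.6 mm.
Print-move time: 1982758.6 / 111 → 17862.7 s.
Layers = ⌈97.3/0.29⌉ = 336.
Layer-change overhead = 336 × 0.58, so 194.88 s.
Altogether 17862.7 + 194.88 = 18057.58 s, i.e. 5.02 hours.

5.02 hours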